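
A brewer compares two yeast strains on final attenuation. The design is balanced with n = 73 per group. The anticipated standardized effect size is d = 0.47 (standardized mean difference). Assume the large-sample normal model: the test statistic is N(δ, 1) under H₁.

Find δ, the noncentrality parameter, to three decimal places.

δ ≈ 2.840

δ = d·√(n/2) = 0.47 × √(73/2) = 2.8395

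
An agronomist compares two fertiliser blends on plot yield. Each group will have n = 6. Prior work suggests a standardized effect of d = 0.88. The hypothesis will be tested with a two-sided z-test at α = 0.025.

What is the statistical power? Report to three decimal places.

Noncentrality parameter: δ = d·√(n/2) = 0.88 × √(6/2) = 1.5242
Critical value for a two-sided test at α = 0.025: z_{α/2} = 2.241.
Power = Φ(δ − 2.241) + Φ(−δ − 2.241) = Φ(-0.717) + Φ(-3.766) = 0.2366 + 0.0001 = 0.2367.

Power ≈ 0.237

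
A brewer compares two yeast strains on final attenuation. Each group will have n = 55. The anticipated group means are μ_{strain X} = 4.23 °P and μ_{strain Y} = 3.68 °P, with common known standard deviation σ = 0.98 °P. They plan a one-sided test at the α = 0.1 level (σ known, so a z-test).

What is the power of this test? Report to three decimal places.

Power ≈ 0.952

Standardized effect: d = |μ_{strain X} − μ_{strain Y}| / σ = |4.23 − 3.68| / 0.98 = 0.5612
Noncentrality parameter: δ = d·√(n/2) = 0.5612 × √(55/2) = 2.9431
One-sided α = 0.1 → critical value z_{0.1} = 1.282.
Power = P(Z > 1.282 − δ) = Φ(1.662) = 0.9517.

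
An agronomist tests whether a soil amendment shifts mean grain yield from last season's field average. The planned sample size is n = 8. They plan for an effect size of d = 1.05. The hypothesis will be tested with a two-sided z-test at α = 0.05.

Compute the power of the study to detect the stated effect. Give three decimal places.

Power ≈ 0.844

Noncentrality parameter: δ = d·√n = 1.05 × √8 = 2.9698
Critical value for a two-sided test at α = 0.05: z_{α/2} = 1.960.
Power = Φ(δ − 1.960) + Φ(−δ − 1.960) = Φ(1.010) + Φ(-4.930) = 0.8437 + 0.0000 = 0.8437.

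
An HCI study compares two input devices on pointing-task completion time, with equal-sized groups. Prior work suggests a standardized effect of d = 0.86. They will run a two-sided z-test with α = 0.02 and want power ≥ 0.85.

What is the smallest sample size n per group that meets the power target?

Set Φ(δ − 2.326) = 0.85; then δ − 2.326 = Φ⁻¹(0.85) = 1.036, giving δ = 3.363.
(The Φ(−δ − z_{α/2}) term is vanishingly small for δ > 0 and is dropped in the standard sample-size formula.)
δ = d·√(n/2) ⇒ n = 2(δ/d)² = 2 × (3.363 / 0.86)² = 30.58.
Rounding up, n = 31 per group.

n = 31 per group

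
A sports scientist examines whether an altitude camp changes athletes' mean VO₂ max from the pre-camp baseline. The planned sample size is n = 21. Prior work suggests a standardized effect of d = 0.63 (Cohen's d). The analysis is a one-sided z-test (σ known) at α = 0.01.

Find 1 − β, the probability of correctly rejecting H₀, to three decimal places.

Noncentrality parameter: δ = d·√n = 0.63 × √21 = 2.8870
Critical value for a one-sided test at α = 0.01: z_α = 2.326.
Power = Φ(δ − 2.326) = Φ(0.561) = 0.7125.

Power ≈ 0.712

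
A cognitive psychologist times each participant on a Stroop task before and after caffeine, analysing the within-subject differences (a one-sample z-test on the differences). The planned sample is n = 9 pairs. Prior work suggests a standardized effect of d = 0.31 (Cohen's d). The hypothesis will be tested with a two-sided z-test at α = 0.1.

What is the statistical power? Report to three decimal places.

Power ≈ 0.242

Noncentrality parameter: δ = d·√n = 0.31 × √9 = 0.9300
Critical value for a two-sided test at α = 0.1: z_{α/2} = 1.645.
Power = Φ(δ − 1.645) + Φ(−δ − 1.645) = Φ(-0.715) + Φ(-2.575) = 0.2373 + 0.0050 = 0.2424.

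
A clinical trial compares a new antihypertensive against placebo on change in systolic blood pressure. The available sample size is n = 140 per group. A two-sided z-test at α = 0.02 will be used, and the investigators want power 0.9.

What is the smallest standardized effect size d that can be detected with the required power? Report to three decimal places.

Need Φ(δ − 2.326) = 0.9, so δ = 2.326 + 1.282 = 3.608.
(Lower-tail contribution to power is negligible for δ > 0.)
δ = d·√(n/2) ⇒ d = δ/√(n/2) = 3.608/√(140/2) = 0.4312.

d ≈ 0.431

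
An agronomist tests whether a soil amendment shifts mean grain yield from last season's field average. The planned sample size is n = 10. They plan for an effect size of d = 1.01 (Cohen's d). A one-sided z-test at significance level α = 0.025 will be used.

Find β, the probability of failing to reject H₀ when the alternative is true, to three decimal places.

Noncentrality parameter: δ = d·√n = 1.01 × √10 = 3.1939
Critical value for a one-sided test at α = 0.025: z_α = 1.960.
Power = Φ(δ − 1.960) = Φ(1.234) = 0.8914.
Type II error: β = 1 − power = 1 − 0.8914 = 0.1086.

β ≈ 0.109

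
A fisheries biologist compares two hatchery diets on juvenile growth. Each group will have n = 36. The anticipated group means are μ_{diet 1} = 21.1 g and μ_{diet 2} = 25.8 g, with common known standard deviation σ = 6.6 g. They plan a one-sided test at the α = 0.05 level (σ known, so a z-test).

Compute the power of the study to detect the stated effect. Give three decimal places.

Power ≈ 0.916

Standardized effect: d = |μ_{diet 1} − μ_{diet 2}| / σ = |21.1 − 25.8| / 6.6 = 0.7121
Noncentrality parameter: δ = d·√(n/2) = 0.7121 × √(36/2) = 3.0213
One-sided α = 0.05 → critical value z_{0.05} = 1.645.
Power = Φ(δ − 1.645) = Φ(1.376) = 0.9157.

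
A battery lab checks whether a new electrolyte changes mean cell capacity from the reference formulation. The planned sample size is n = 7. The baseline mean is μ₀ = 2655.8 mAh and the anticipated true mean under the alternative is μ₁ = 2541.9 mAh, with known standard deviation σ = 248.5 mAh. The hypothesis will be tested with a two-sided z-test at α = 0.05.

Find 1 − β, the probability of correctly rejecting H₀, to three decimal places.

Standardized effect: d = |μ₁ − μ₀| / σ = |2541.9 − 2655.8| / 248.5 = 0.4584
Noncentrality parameter: δ = d·√n = 0.4584 × √7 = 1.2127
Critical value for a two-sided test at α = 0.05: z_{α/2} = 1.960.
Power = Φ(δ − 1.960) + Φ(−δ − 1.960) = Φ(-0.747) + Φ(-3.173) = 0.2274 + 0.0008 = 0.2282.

Power ≈ 0.228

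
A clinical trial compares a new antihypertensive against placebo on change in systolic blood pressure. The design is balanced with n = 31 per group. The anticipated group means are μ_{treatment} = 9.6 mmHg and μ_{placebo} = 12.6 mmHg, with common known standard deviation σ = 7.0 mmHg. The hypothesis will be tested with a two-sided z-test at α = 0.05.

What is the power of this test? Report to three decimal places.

Power ≈ 0.393

Standardized effect: d = |μ_{treatment} − μ_{placebo}| / σ = |9.6 − 12.6| / 7.0 = 0.4286
Noncentrality parameter: λ = d·√(n/2) = 0.4286 × √(31/2) = 1.6873
Two-sided α = 0.05 → critical value z_{0.025} = 1.960.
Power = Φ(λ − 1.960) + Φ(−λ − 1.960) = Φ(-0.273) + Φ(-3.647) = 0.3926 + 0.0001 = 0.3927.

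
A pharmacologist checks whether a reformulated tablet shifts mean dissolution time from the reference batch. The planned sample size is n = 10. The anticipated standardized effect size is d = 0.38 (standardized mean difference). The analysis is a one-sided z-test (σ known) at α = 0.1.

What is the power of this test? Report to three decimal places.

Noncentrality parameter: δ = d·√n = 0.38 × √10 = 1.2017
Critical value for a one-sided test at α = 0.1: z_α = 1.282.
Power = P(Z > 1.282 − δ) = Φ(-0.080) = 0.4682.

Power ≈ 0.468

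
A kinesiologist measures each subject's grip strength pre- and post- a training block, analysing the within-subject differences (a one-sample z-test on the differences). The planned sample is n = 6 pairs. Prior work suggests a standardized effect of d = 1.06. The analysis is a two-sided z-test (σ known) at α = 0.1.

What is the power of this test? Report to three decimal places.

Power ≈ 0.829

Noncentrality parameter: δ = d·√n = 1.06 × √6 = 2.5965
Critical value for a two-sided test at α = 0.1: z_{α/2} = 1.645.
Power = Φ(δ − 1.645) + Φ(−δ − 1.645) = Φ(0.952) + Φ(-4.241) = 0.8294 + 0.0000 = 0.8294.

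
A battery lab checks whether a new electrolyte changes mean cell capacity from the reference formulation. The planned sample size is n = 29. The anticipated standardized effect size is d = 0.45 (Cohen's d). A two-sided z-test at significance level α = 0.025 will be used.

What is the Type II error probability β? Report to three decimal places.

Noncentrality parameter: δ = d·√n = 0.45 × √29 = 2.4233
Critical value for a two-sided test at α = 0.025: z_{α/2} = 2.241.
Power = Φ(δ − 2.241) + Φ(−δ − 2.241) = Φ(0.182) + Φ(-4.665) = 0.5722 + 0.0000 = 0.5722.
Type II error: β = 1 − power = 1 − 0.5722 = 0.4278.

β ≈ 0.428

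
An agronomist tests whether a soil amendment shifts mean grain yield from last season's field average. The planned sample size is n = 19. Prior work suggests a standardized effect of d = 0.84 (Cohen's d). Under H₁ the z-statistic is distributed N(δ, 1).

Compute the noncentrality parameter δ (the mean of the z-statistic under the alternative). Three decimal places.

δ = d·√n = 0.84 × √19 = 3.6615

δ ≈ 3.661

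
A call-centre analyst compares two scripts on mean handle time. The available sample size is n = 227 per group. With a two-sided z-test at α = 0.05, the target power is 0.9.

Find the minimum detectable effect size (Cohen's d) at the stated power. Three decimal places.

Need Φ(δ − 1.960) = 0.9, so δ = 1.960 + 1.282 = 3.242.
(Lower-tail contribution to power is negligible for δ > 0.)
δ = d·√(n/2) ⇒ d = δ/√(n/2) = 3.242/√(227/2) = 0.3043.

d ≈ 0.304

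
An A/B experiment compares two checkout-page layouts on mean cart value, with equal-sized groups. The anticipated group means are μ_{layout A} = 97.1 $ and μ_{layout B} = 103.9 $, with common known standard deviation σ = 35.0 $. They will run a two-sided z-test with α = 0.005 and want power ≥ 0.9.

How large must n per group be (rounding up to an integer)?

Standardized effect: d = |μ_{layout A} − μ_{layout B}| / σ = |97.1 − 103.9| / 35.0 = 0.1943
For power 0.9 need Φ(δ − z_{0.0025}) = 0.9, so δ = z_{0.0025} + z_{0.10} = 2.807 + 1.282 = 4.089.
(For δ > 0 the lower-tail rejection region contributes negligibly to power, so the one-term inversion is standard.)
δ = d·√(n/2) ⇒ n = 2(δ/d)² = 2 × (4.089 / 0.1943)² = 885.72.
Round up to the next whole unit.

n = 886 per group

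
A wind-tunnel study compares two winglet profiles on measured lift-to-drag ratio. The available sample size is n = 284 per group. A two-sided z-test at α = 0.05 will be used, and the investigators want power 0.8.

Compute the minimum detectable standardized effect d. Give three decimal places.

Required noncentrality: δ = z_{0.025} + z_{0.20} = 1.960 + 0.842 = 2.802.
(The second rejection-region term Φ(−δ − z_{α/2}) is negligible and dropped.)
δ = d·√(n/2) ⇒ d = δ/√(n/2) = 2.802/√(284/2) = 0.2351.

d ≈ 0.235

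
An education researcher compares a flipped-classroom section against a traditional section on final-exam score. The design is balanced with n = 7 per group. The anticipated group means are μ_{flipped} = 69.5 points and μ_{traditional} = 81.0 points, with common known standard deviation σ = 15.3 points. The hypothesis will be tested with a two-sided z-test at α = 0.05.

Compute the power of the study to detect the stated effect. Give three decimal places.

Power ≈ 0.290

Standardized effect: d = |μ_{flipped} − μ_{traditional}| / σ = |69.5 − 81.0| / 15.3 = 0.7516
Noncentrality parameter: δ = d·√(n/2) = 0.7516 × √(7/2) = 1.4062
Two-sided α = 0.05 → critical value z_{0.025} = 1.960.
Power = Φ(δ − 1.960) + Φ(−δ − 1.960) = Φ(-0.554) + Φ(-3.366) = 0.2899 + 0.0004 = 0.2902.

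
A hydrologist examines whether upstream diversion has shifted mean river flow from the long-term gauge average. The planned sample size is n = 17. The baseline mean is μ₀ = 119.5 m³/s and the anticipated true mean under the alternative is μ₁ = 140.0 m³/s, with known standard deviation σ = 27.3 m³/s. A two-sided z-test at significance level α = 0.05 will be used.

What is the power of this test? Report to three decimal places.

Power ≈ 0.872

Standardized effect: d = |μ₁ − μ₀| / σ = |140.0 − 119.5| / 27.3 = 0.7509
Noncentrality parameter: δ = d·√n = 0.7509 × √17 = 3.0961
Critical value for a two-sided test at α = 0.05: z_{α/2} = 1.960.
Power = Φ(δ − 1.960) + Φ(−δ − 1.960) = Φ(1.136) + Φ(-5.056) = 0.8721 + 0.0000 = 0.8721.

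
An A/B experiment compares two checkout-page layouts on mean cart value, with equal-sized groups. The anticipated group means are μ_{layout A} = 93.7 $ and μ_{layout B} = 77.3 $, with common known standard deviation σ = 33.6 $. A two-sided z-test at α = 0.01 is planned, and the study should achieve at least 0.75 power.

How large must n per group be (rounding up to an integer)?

n = 89 per group

Standardized effect: d = |μ_{layout A} − μ_{layout B}| / σ = |93.7 − 77.3| / 33.6 = 0.4881
For power 0.75 need Φ(δ − z_{0.005}) = 0.75, so δ = z_{0.005} + z_{0.25} = 2.576 + 0.674 = 3.250.
(For δ > 0 the lower-tail rejection region contributes negligibly to power, so the one-term inversion is standard.)
δ = d·√(n/2) ⇒ n = 2(δ/d)² = 2 × (3.250 / 0.4881)² = 88.69.
Rounding up, n = 89 per group.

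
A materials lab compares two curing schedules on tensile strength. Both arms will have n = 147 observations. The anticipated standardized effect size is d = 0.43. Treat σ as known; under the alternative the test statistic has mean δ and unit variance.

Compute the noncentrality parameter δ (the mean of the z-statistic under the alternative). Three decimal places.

The noncentrality parameter scales effect size by the design's sample-size factor: δ = d·√(n/2) = 0.43 × √(147/2) = 3.6865

δ ≈ 3.686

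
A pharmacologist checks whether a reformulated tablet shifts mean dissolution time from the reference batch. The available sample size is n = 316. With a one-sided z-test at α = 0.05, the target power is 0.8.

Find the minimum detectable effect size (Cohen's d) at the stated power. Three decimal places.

Need Φ(δ − 1.645) = 0.8, so δ = 1.645 + 0.842 = 2.486.
δ = d·√n ⇒ d = δ/√n = 2.486/√316 = 0.1399.

d ≈ 0.140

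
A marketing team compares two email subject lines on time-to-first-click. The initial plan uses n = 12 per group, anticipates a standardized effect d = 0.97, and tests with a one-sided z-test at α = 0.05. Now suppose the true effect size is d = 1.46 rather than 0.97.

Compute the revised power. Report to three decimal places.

With d = 1.46: δ = d·√(n/2) = 1.46 × √(12/2) = 3.5763. Critical value z_{0.05} = 1.645.
Revised power = Φ(δ − 1.645) = Φ(1.931) = 0.9733.

Power ≈ 0.973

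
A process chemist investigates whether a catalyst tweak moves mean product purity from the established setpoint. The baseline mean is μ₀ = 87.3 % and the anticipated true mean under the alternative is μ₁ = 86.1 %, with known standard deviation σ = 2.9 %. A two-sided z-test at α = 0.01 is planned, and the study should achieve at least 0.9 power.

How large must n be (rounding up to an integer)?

n = 87

Standardized effect: d = |μ₁ − μ₀| / σ = |86.1 − 87.3| / 2.9 = 0.4138
Set Φ(δ − 2.576) = 0.9; then δ − 2.576 = Φ⁻¹(0.9) = 1.282, giving δ = 3.857.
(For δ > 0 the lower-tail rejection region contributes negligibly to power, so the one-term inversion is standard.)
δ = d·√n ⇒ n = (δ/d)² = (3.857 / 0.4138)² = 86.90.
Round up to the next whole unit.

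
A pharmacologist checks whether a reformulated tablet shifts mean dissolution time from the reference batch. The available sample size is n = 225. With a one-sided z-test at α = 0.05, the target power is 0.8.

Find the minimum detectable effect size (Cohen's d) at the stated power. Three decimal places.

Required noncentrality: δ = z_{0.05} + z_{0.20} = 1.645 + 0.842 = 2.486.
δ = d·√n ⇒ d = δ/√n = 2.486/√225 = 0.1658.

d ≈ 0.166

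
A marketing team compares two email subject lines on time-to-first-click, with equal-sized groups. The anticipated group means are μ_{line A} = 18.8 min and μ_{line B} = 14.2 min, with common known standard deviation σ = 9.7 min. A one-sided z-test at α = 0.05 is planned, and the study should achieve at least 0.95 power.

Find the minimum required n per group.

n = 97 per group

Standardized effect: d = |μ_{line A} − μ_{line B}| / σ = |18.8 − 14.2| / 9.7 = 0.4742
For power 0.95 need Φ(δ − z_{0.05}) = 0.95, so δ = z_{0.05} + z_{0.05} = 1.645 + 1.645 = 3.290.
δ = d·√(n/2) ⇒ n = 2(δ/d)² = 2 × (3.290 / 0.4742)² = 96.24.
Round up to the next whole unit.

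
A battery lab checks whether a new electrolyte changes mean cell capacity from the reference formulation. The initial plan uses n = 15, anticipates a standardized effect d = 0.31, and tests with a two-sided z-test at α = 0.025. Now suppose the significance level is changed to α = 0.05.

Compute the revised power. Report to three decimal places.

δ = d·√n = 0.31 × √15 = 1.2006 (unchanged). New critical value: z_{0.025} = 1.960.
Revised power = Φ(δ − 1.960) + Φ(−δ − 1.960) = Φ(-0.759) + Φ(-3.161) = 0.2238 + 0.0008 = 0.2246.

Power ≈ 0.225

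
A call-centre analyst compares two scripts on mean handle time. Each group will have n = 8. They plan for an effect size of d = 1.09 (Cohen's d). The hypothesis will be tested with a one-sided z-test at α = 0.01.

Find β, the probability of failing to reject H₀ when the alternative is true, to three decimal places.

β ≈ 0.558

Noncentrality parameter: δ = d·√(n/2) = 1.09 × √(8/2) = 2.1800
Critical value for a one-sided test at α = 0.01: z_α = 2.326.
Power = P(Z > 2.326 − δ) = Φ(-0.146) = 0.4418.
Type II error: β = 1 − power = 1 − 0.4418 = 0.5582.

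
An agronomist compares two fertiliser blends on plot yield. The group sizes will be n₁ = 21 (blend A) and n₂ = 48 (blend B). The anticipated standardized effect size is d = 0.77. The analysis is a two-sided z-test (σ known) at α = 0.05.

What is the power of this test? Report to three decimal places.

Noncentrality parameter: λ = d / √(1/n₁ + 1/n₂) = 0.77 / √(1/21 + 1/48) = 2.9430
Critical value for a two-sided test at α = 0.05: z_{α/2} = 1.960.
Power = Φ(λ − 1.960) + Φ(−λ − 1.960) = Φ(0.983) + Φ(-4.903) = 0.8372 + 0.0000 = 0.8372.

Power ≈ 0.837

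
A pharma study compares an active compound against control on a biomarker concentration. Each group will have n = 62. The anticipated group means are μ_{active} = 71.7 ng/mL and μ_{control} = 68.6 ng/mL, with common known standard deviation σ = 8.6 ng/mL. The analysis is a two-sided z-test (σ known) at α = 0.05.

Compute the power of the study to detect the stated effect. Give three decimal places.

Power ≈ 0.519

Standardized effect: d = |μ_{active} − μ_{control}| / σ = |71.7 − 68.6| / 8.6 = 0.3605
Noncentrality parameter: δ = d·√(n/2) = 0.3605 × √(62/2) = 2.0070
Critical value for a two-sided test at α = 0.05: z_{α/2} = 1.960.
Power = Φ(δ − 1.960) + Φ(−δ − 1.960) = Φ(0.047) + Φ(-3.967) = 0.5188 + 0.0000 = 0.5188.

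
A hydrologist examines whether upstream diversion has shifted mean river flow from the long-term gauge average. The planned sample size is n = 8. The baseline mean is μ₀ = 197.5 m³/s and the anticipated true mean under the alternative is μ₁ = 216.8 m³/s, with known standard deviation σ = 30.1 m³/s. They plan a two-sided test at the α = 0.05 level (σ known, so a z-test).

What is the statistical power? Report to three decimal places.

Standardized effect: d = |μ₁ − μ₀| / σ = |216.8 − 197.5| / 30.1 = 0.6412
Noncentrality parameter: λ = d·√n = 0.6412 × √8 = 1.8136
Critical value for a two-sided test at α = 0.05: z_{α/2} = 1.960.
Power = Φ(λ − 1.960) + Φ(−λ − 1.960) = Φ(-0.146) + Φ(-3.774) = 0.4418 + 0.0001 = 0.4419.

Power ≈ 0.442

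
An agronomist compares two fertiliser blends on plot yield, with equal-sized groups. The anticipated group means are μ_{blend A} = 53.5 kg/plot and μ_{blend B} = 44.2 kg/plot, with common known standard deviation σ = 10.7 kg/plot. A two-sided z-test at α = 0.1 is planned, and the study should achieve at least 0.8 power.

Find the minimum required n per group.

Standardized effect: d = |μ_{blend A} − μ_{blend B}| / σ = |53.5 − 44.2| / 10.7 = 0.8692
Set Φ(δ − 1.645) = 0.8; then δ − 1.645 = Φ⁻¹(0.8) = 0.842, giving δ = 2.486.
(Ignoring the negligible lower-tail rejection probability gives the usual closed-form inversion.)
δ = d·√(n/2) ⇒ n = 2(δ/d)² = 2 × (2.486 / 0.8692)² = 16.37.
Round up to the next whole unit.

n = 17 per group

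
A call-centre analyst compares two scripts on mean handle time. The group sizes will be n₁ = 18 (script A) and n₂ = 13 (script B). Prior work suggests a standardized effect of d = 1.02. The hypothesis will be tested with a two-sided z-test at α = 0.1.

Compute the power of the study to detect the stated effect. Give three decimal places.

Noncentrality parameter: δ = d / √(1/n₁ + 1/n₂) = 1.02 / √(1/18 + 1/13) = 2.8024
Two-sided α = 0.1 → critical value z_{0.05} = 1.645.
Power = Φ(δ − 1.645) + Φ(−δ − 1.645) = Φ(1.158) + Φ(-4.447) = 0.8765 + 0.0000 = 0.8765.

Power ≈ 0.876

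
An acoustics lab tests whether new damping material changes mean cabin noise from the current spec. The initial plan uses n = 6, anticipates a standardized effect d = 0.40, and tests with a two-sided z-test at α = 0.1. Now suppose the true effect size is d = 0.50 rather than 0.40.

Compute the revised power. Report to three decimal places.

With d = 0.50: δ = d·√n = 0.50 × √6 = 1.2247. Critical value z_{0.05} = 1.645.
Revised power = Φ(δ − 1.645) + Φ(−δ − 1.645) = Φ(-0.420) + Φ(-2.870) = 0.3372 + 0.0021 = 0.3393.

Power ≈ 0.339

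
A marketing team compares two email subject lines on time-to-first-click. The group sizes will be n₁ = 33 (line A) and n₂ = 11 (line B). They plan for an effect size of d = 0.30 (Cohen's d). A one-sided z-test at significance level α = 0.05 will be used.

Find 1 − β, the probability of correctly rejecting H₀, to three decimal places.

Noncentrality parameter: δ = d / √(1/n₁ + 1/n₂) = 0.30 / √(1/33 + 1/11) = 0.8617
One-sided α = 0.05 → critical value z_{0.05} = 1.645.
Power = Φ(δ − 1.645) = Φ(-0.783) = 0.2168.

Power ≈ 0.217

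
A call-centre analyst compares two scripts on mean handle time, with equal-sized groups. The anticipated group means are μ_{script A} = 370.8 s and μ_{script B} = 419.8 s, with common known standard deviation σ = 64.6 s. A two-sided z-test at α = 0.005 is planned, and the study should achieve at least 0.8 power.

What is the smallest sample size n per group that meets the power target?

Standardized effect: d = |μ_{script A} − μ_{script B}| / σ = |370.8 − 419.8| / 64.6 = 0.7585
For power 0.8 need Φ(δ − z_{0.0025}) = 0.8, so δ = z_{0.0025} + z_{0.20} = 2.807 + 0.842 = 3.649.
(Ignoring the negligible lower-tail rejection probability gives the usual closed-form inversion.)
δ = d·√(n/2) ⇒ n = 2(δ/d)² = 2 × (3.649 / 0.7585)² = 46.28.
Round up to the next whole unit.

n = 47 per group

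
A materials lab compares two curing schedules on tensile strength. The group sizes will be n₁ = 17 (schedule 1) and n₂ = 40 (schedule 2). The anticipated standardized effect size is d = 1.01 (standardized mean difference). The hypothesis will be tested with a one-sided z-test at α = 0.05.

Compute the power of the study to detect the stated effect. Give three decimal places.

Noncentrality parameter: λ = d / √(1/n₁ + 1/n₂) = 1.01 / √(1/17 + 1/40) = 3.4885
One-sided α = 0.05 → critical value z_{0.05} = 1.645.
Power = P(Z > 1.645 − λ) = Φ(1.844) = 0.9674.

Power ≈ 0.967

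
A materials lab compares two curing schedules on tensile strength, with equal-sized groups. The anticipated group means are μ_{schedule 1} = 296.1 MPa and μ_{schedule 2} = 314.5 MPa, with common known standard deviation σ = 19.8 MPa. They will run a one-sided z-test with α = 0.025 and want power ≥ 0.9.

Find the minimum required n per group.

Standardized effect: d = |μ_{schedule 1} − μ_{schedule 2}| / σ = |296.1 − 314.5| / 19.8 = 0.9293
Set Φ(δ − 1.960) = 0.9; then δ − 1.960 = Φ⁻¹(0.9) = 1.282, giving δ = 3.242.
δ = d·√(n/2) ⇒ n = 2(δ/d)² = 2 × (3.242 / 0.9293)² = 24.33.
Round up to the next whole unit.

n = 25 per group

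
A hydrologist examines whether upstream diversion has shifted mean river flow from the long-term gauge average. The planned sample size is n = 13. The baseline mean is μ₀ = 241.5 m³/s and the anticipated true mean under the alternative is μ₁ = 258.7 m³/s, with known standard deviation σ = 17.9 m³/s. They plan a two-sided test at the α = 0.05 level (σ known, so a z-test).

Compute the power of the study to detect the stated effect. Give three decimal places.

Standardized effect: d = |μ₁ − μ₀| / σ = |258.7 − 241.5| / 17.9 = 0.9609
Noncentrality parameter: δ = d·√n = 0.9609 × √13 = 3.4646
Critical value for a two-sided test at α = 0.05: z_{α/2} = 1.960.
Power = Φ(δ − 1.960) + Φ(−δ − 1.960) = Φ(1.505) + Φ(-5.425) = 0.9338 + 0.0000 = 0.9338.

Power ≈ 0.934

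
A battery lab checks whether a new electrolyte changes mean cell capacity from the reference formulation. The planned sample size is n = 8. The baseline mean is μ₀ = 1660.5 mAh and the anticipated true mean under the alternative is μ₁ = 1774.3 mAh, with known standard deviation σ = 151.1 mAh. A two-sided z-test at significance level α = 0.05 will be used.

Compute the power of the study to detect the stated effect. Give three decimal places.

Standardized effect: d = |μ₁ − μ₀| / σ = |1774.3 − 1660.5| / 151.1 = 0.7531
Noncentrality parameter: δ = d·√n = 0.7531 × √8 = 2.1302
Critical value for a two-sided test at α = 0.05: z_{α/2} = 1.960.
Power = Φ(δ − 1.960) + Φ(−δ − 1.960) = Φ(0.170) + Φ(-4.090) = 0.5676 + 0.0000 = 0.5676.

Power ≈ 0.568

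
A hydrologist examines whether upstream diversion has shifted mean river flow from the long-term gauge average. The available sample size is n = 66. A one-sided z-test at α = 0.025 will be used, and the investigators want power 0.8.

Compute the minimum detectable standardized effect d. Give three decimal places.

d ≈ 0.345

Need Φ(δ − 1.960) = 0.8, so δ = 1.960 + 0.842 = 2.802.
δ = d·√n ⇒ d = δ/√n = 2.802/√66 = 0.3449.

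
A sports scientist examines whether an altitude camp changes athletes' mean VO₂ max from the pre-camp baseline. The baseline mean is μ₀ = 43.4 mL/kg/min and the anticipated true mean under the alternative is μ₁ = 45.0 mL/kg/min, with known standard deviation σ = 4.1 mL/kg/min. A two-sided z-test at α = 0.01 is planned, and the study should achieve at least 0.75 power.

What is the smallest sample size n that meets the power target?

n = 70

Standardized effect: d = |μ₁ − μ₀| / σ = |45.0 − 43.4| / 4.1 = 0.3902
Set Φ(δ − 2.576) = 0.75; then δ − 2.576 = Φ⁻¹(0.75) = 0.674, giving δ = 3.250.
(For δ > 0 the lower-tail rejection region contributes negligibly to power, so the one-term inversion is standard.)
δ = d·√n ⇒ n = (δ/d)² = (3.250 / 0.3902)² = 69.37.
Round up to the next whole unit.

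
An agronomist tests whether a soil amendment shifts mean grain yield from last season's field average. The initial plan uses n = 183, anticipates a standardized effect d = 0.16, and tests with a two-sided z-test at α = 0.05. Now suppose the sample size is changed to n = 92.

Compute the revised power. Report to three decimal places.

With n = 92: δ = d·√n = 0.16 × √92 = 1.5347. Critical value z_{0.025} = 1.960.
Revised power = Φ(δ − 1.960) + Φ(−δ − 1.960) = Φ(-0.425) + Φ(-3.495) = 0.3353 + 0.0002 = 0.3355.

Power ≈ 0.336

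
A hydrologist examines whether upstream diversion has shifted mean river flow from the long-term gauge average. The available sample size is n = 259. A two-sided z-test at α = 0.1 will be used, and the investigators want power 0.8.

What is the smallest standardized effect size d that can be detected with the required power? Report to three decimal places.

Need Φ(δ − 1.645) = 0.8, so δ = 1.645 + 0.842 = 2.486.
(The second rejection-region term Φ(−δ − z_{α/2}) is negligible and dropped.)
δ = d·√n ⇒ d = δ/√n = 2.486/√259 = 0.1545.

d ≈ 0.155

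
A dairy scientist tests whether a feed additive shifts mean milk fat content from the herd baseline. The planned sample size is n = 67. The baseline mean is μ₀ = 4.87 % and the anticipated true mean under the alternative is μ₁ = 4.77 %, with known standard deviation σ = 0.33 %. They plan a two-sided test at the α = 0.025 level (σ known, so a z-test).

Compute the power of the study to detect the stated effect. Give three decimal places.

Standardized effect: d = |μ₁ − μ₀| / σ = |4.77 − 4.87| / 0.33 = 0.3030
Noncentrality parameter: λ = d·√n = 0.3030 × √67 = 2.4804
Two-sided α = 0.025 → critical value z_{0.0125} = 2.241.
Power = Φ(λ − 2.241) + Φ(−λ − 2.241) = Φ(0.239) + Φ(-4.722) = 0.5945 + 0.0000 = 0.5945.

Power ≈ 0.594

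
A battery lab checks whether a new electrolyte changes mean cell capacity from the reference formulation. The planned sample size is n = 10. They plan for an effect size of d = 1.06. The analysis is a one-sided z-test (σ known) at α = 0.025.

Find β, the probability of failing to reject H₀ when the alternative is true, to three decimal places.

Noncentrality parameter: δ = d·√n = 1.06 × √10 = 3.3520
Critical value for a one-sided test at α = 0.025: z_α = 1.960.
Power = Φ(δ − 1.960) = Φ(1.392) = 0.9180.
Type II error: β = 1 − power = 1 − 0.9180 = 0.0820.

β ≈ 0.082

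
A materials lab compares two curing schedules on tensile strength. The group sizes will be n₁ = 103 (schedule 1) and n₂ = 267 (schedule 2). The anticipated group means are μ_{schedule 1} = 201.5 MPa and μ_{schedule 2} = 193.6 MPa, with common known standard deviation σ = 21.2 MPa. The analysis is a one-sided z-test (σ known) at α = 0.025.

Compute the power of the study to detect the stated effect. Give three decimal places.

Standardized effect: d = |μ_{schedule 1} − μ_{schedule 2}| / σ = |201.5 − 193.6| / 21.2 = 0.3726
Noncentrality parameter: δ = d / √(1/n₁ + 1/n₂) = 0.3726 / √(1/103 + 1/267) = 3.2127
One-sided α = 0.025 → critical value z_{0.025} = 1.960.
Power = P(Z > 1.960 − δ) = Φ(1.253) = 0.8948.

Power ≈ 0.895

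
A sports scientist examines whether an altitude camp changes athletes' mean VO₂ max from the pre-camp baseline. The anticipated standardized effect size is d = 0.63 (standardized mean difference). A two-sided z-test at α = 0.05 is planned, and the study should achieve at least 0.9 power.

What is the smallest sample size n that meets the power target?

For power 0.9 need Φ(δ − z_{0.025}) = 0.9, so δ = z_{0.025} + z_{0.10} = 1.960 + 1.282 = 3.242.
(Ignoring the negligible lower-tail rejection probability gives the usual closed-form inversion.)
δ = d·√n ⇒ n = (δ/d)² = (3.242 / 0.63)² = 26.47.
Rounding up, n = 27.

n = 27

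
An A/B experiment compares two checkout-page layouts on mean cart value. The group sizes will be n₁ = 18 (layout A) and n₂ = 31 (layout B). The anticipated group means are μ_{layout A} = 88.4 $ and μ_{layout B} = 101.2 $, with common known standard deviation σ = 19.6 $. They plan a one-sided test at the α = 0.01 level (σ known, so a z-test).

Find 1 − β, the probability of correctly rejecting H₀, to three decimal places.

Standardized effect: d = |μ_{layout A} − μ_{layout B}| / σ = |88.4 − 101.2| / 19.6 = 0.6531
Noncentrality parameter: δ = d / √(1/n₁ + 1/n₂) = 0.6531 / √(1/18 + 1/31) = 2.2038
Critical value for a one-sided test at α = 0.01: z_α = 2.326.
Power = Φ(δ − 2.326) = Φ(-0.123) = 0.4512.

Power ≈ 0.451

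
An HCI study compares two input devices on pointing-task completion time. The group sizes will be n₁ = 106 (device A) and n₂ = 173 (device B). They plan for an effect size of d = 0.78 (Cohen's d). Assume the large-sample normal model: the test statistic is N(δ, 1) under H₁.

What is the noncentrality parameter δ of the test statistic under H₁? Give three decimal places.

δ = d / √(1/n₁ + 1/n₂) = 0.78 / √(1/106 + 1/173) = 6.3237

δ ≈ 6.324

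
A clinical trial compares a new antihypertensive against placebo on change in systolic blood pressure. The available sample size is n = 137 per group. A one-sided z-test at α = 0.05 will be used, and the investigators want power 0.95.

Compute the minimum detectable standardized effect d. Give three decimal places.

d ≈ 0.397

Need Φ(δ − 1.645) = 0.95, so δ = 1.645 + 1.645 = 3.290.
δ = d·√(n/2) ⇒ d = δ/√(n/2) = 3.290/√(137/2) = 0.3975.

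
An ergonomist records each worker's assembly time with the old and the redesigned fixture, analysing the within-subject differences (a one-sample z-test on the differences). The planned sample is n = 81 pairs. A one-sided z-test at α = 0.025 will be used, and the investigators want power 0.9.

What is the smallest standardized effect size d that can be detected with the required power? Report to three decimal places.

d ≈ 0.360

Required noncentrality: δ = z_{0.025} + z_{0.10} = 1.960 + 1.282 = 3.242.
δ = d·√n ⇒ d = δ/√n = 3.242/√81 = 0.3602.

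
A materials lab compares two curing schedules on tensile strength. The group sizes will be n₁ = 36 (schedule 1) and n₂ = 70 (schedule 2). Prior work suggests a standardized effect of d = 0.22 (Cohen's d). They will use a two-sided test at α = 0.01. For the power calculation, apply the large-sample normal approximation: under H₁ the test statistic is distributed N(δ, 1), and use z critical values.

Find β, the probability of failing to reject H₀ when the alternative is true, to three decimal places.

β ≈ 0.933

Noncentrality parameter: δ = d / √(1/n₁ + 1/n₂) = 0.22 / √(1/36 + 1/70) = 1.0727
Two-sided α = 0.01 → critical value z_{0.005} = 2.576.
Power = Φ(δ − 2.576) + Φ(−δ − 2.576) = Φ(-1.503) + Φ(-3.649) = 0.0664 + 0.0001 = 0.0665.
Type II error: β = 1 − power = 1 − 0.0665 = 0.9335.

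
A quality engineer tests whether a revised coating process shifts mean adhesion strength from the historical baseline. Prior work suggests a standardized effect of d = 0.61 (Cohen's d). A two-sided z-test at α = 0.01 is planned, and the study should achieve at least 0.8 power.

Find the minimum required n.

n = 32

For power 0.8 need Φ(δ − z_{0.005}) = 0.8, so δ = z_{0.005} + z_{0.20} = 2.576 + 0.842 = 3.417.
(Ignoring the negligible lower-tail rejection probability gives the usual closed-form inversion.)
δ = d·√n ⇒ n = (δ/d)² = (3.417 / 0.61)² = 31.39.
Round up to the next whole unit.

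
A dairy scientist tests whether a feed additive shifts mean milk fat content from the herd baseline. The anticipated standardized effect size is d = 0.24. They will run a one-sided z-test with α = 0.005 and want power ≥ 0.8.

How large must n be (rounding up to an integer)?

For power 0.8 need Φ(δ − z_{0.005}) = 0.8, so δ = z_{0.005} + z_{0.20} = 2.576 + 0.842 = 3.417.
δ = d·√n ⇒ n = (δ/d)² = (3.417 / 0.24)² = 202.76.
Rounding up, n = 203.

n = 203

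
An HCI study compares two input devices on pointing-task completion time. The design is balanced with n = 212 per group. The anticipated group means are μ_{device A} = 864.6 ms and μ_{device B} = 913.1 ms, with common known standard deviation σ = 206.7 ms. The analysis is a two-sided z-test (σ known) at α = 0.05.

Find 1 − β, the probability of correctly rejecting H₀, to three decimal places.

Power ≈ 0.676

Standardized effect: d = |μ_{device A} − μ_{device B}| / σ = |864.6 − 913.1| / 206.7 = 0.2346
Noncentrality parameter: δ = d·√(n/2) = 0.2346 × √(212/2) = 2.4158
Critical value for a two-sided test at α = 0.05: z_{α/2} = 1.960.
Power = Φ(δ − 1.960) + Φ(−δ − 1.960) = Φ(0.456) + Φ(-4.376) = 0.6757 + 0.0000 = 0.6757.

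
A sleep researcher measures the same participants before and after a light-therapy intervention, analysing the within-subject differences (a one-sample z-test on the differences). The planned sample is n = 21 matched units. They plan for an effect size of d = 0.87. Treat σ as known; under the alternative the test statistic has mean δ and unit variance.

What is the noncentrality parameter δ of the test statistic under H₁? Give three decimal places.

The noncentrality parameter scales effect size by the design's sample-size factor: δ = d·√n = 0.87 × √21 = 3.9868

δ ≈ 3.987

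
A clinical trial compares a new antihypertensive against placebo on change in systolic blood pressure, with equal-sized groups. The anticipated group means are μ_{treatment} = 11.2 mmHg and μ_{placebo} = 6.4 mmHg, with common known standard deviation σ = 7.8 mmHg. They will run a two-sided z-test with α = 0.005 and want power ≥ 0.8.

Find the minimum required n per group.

n = 71 per group

Standardized effect: d = |μ_{treatment} − μ_{placebo}| / σ = |11.2 − 6.4| / 7.8 = 0.6154
Set Φ(δ − 2.807) = 0.8; then δ − 2.807 = Φ⁻¹(0.8) = 0.842, giving δ = 3.649.
(For δ > 0 the lower-tail rejection region contributes negligibly to power, so the one-term inversion is standard.)
δ = d·√(n/2) ⇒ n = 2(δ/d)² = 2 × (3.649 / 0.6154)² = 70.31.
Round up to the next whole unit.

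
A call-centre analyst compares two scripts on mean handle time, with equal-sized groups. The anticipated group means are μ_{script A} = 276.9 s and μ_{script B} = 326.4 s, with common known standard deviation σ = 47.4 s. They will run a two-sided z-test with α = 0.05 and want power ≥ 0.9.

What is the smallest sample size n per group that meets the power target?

n = 20 per group

Standardized effect: d = |μ_{script A} − μ_{script B}| / σ = |276.9 − 326.4| / 47.4 = 1.0443
Set Φ(δ − 1.960) = 0.9; then δ − 1.960 = Φ⁻¹(0.9) = 1.282, giving δ = 3.242.
(Ignoring the negligible lower-tail rejection probability gives the usual closed-form inversion.)
δ = d·√(n/2) ⇒ n = 2(δ/d)² = 2 × (3.242 / 1.0443)² = 19.27.
Round up to the next whole unit.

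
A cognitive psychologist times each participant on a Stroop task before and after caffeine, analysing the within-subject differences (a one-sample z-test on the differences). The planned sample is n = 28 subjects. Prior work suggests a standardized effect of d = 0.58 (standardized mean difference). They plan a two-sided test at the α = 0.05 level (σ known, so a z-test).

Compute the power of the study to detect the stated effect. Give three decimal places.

Power ≈ 0.866

Noncentrality parameter: δ = d·√n = 0.58 × √28 = 3.0691
Two-sided α = 0.05 → critical value z_{0.025} = 1.960.
Power = Φ(δ − 1.960) + Φ(−δ − 1.960) = Φ(1.109) + Φ(-5.029) = 0.8663 + 0.0000 = 0.8663.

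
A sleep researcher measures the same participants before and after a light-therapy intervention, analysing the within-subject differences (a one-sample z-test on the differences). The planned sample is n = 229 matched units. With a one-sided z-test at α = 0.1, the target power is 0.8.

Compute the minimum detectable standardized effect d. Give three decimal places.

Need Φ(δ − 1.282) = 0.8, so δ = 1.282 + 0.842 = 2.123.
δ = d·√n ⇒ d = δ/√n = 2.123/√229 = 0.1403.

d ≈ 0.140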